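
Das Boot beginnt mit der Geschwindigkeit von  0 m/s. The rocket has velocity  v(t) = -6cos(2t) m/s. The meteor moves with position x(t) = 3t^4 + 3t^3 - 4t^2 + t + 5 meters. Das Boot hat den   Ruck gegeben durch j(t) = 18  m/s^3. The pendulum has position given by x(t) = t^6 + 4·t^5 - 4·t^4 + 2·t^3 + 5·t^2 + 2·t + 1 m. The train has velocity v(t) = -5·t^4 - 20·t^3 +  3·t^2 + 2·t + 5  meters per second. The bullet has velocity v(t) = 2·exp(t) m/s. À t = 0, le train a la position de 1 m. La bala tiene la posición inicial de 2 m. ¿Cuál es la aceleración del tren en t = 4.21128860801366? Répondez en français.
En partant de la vitesse v(t) = -5·t^4 - 20·t^3 + 3·t^2 + 2·t + 5, nous prenons 1 dérivée. En prenant d/dt de v(t), nous trouvons a(t) = -20·t^3 - 60·t^2 + 6·t + 2. De l'équation de l'accélération a(t) = -20·t^3 - 60·t^2 + 6·t + 2, nous substituons t = 4.21128860801366 pour obtenir a = -2530.56937727653.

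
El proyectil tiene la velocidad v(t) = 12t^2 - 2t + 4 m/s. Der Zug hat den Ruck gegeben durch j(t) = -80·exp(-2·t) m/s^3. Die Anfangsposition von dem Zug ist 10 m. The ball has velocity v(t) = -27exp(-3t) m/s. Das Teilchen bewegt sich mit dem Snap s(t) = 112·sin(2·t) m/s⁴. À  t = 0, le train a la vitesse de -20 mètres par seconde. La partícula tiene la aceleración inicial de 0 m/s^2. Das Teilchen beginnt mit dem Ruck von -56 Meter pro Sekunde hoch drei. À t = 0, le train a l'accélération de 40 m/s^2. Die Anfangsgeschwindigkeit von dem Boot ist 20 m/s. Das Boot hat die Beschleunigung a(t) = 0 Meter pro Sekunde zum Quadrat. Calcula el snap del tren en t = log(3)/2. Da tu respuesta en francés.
Pour résoudre ceci, nous devons prendre 1 dérivée de notre équation du jerk j(t) = -80·exp(-2·t). La dérivée du jerk donne le snap: s(t) = 160·exp(-2·t). En utilisant s(t) = 160·exp(-2·t) et en substituant t = log(3)/2, nous trouvons s = 160/3.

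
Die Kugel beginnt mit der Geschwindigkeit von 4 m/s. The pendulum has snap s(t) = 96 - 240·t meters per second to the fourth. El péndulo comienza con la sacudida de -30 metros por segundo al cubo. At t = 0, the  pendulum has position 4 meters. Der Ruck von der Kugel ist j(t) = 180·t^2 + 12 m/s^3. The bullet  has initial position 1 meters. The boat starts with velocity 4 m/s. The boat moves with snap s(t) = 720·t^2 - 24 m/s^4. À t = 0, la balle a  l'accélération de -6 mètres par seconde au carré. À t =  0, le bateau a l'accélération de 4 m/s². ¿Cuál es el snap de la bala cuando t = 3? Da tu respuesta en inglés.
Starting from jerk j(t) = 180·t^2 + 12, we take 1 derivative. Taking d/dt of j(t), we find s(t) = 360·t. Using s(t) = 360·t and substituting t = 3, we find s = 1080.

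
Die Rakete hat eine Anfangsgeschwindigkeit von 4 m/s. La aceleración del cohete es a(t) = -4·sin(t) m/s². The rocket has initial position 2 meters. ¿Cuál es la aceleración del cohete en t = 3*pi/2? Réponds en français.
En utilisant a(t) = -4·sin(t) et en substituant t = 3*pi/2, nous trouvons a = 4.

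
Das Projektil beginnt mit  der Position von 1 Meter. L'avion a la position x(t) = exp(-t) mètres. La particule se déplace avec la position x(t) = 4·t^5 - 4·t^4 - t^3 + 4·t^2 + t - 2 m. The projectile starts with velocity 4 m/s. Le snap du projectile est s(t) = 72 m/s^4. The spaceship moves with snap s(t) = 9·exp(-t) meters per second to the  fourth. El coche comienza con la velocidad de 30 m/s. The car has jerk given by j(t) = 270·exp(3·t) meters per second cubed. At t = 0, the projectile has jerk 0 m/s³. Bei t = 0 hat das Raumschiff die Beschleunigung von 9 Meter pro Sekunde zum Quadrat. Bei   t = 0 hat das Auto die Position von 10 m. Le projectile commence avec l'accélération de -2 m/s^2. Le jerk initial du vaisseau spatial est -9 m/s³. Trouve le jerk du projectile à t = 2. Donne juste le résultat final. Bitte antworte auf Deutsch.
j(2) = 144.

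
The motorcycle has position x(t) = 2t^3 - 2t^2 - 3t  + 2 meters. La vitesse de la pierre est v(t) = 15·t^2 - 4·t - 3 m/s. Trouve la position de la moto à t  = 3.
De l'équation de la position x(t) = 2·t^3 - 2·t^2 - 3·t + 2, nous substituons t = 3 pour obtenir x = 29.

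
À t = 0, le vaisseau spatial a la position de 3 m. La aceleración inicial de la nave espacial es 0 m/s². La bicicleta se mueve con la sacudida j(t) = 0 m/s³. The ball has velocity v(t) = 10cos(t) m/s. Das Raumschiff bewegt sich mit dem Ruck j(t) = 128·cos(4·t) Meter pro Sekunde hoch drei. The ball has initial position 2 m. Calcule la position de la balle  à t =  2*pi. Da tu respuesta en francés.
En partant de la vitesse v(t) = 10·cos(t), nous prenons 1 primitive. En intégrant la vitesse et en utilisant la condition initiale x(0) = 2, nous obtenons x(t) = 10·sin(t) + 2. Nous avons la position x(t) = 10·sin(t) + 2. En substituant t = 2*pi: x(2*pi) = 2.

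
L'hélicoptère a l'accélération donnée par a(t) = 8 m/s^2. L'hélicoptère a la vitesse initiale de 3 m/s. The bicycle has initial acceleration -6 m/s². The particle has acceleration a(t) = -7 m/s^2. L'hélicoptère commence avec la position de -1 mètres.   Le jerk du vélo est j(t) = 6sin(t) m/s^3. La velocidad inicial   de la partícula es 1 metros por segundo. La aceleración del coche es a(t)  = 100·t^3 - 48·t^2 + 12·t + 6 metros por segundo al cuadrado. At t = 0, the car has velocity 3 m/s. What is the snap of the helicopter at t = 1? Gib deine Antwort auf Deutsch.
Wir müssen unsere Gleichung für die Beschleunigung a(t) = 8 2-mal ableiten. Mit d/dt von a(t) finden wir j(t) = 0. Mit d/dt von j(t) finden wir s(t) = 0. Mit s(t) = 0 und Einsetzen von t = 1, finden wir s = 0.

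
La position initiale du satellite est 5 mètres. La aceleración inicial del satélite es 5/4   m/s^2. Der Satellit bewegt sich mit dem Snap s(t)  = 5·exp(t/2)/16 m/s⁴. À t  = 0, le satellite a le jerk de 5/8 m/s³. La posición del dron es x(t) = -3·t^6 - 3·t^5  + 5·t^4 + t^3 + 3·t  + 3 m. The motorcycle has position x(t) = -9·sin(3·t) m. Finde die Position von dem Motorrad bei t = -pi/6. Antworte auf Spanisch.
Tenemos la posición x(t) = -9·sin(3·t). Sustituyendo t = -pi/6: x(-pi/6) = 9.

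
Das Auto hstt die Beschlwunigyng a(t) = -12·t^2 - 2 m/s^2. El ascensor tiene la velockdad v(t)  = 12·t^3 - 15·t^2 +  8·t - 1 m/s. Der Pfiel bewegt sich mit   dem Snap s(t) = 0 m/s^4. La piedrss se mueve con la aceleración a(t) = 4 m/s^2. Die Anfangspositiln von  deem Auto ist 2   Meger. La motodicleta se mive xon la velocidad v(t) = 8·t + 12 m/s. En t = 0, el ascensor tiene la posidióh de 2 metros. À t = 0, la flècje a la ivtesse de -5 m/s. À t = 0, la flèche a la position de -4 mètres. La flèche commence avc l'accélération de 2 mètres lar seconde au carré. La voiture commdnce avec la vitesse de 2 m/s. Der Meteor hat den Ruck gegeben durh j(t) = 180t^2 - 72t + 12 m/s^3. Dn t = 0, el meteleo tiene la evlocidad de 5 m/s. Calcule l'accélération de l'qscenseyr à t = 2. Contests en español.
Partiendo de la velocidad v(t) = 12·t^3 - 15·t^2 + 8·t - 1, tomamos 1 derivada. La derivada de la velocidad da la aceleración: a(t) = 36·t^2 - 30·t + 8. Usando a(t) = 36·t^2 - 30·t + 8 y sustituyendo t = 2, encontramos a = 92.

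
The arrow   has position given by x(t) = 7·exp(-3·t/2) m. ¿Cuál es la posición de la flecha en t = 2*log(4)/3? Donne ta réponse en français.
Nous avons la position x(t) = 7·exp(-3·t/2). En substituant t = 2*log(4)/3: x(2*log(4)/3) = 7/4.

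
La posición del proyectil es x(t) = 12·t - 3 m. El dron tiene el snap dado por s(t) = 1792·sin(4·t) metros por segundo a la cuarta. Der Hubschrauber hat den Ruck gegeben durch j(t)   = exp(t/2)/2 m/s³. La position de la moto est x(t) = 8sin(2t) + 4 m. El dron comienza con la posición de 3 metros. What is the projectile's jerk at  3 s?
We must differentiate our position equation x(t) = 12·t - 3 3 times. The derivative of position gives velocity: v(t) = 12. Taking d/dt of v(t), we find a(t) = 0. Differentiating acceleration, we get jerk: j(t) = 0. From the given jerk equation j(t) = 0, we substitute t = 3 to get j = 0.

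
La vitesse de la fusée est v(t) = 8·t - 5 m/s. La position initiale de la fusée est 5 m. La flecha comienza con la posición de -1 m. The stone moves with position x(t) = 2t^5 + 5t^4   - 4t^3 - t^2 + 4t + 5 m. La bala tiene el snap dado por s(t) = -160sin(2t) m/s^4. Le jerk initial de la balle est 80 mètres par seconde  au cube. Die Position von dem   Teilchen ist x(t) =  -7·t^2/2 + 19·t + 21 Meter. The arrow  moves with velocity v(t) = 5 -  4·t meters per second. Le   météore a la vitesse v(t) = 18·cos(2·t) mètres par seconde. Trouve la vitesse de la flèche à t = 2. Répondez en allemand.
Wir haben die Geschwindigkeit v(t) = 5 - 4·t. Durch Einsetzen von t = 2: v(2) = -3.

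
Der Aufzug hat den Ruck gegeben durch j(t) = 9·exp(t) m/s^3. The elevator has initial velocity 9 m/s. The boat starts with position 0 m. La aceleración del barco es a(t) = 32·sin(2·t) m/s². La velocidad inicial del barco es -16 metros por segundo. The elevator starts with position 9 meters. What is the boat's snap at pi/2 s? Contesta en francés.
Nous devons dériver notre équation de l'accélération a(t) = 32·sin(2·t) 2 fois. En dérivant l'accélération, nous obtenons le jerk: j(t) = 64·cos(2·t). En prenant d/dt de j(t), nous trouvons s(t) = -128·sin(2·t). En utilisant s(t) = -128·sin(2·t) et en substituant t = pi/2, nous trouvons s = 0.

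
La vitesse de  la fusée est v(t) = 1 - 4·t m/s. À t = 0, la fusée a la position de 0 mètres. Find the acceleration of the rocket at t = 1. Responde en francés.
Nous devons dériver notre équation de la vitesse v(t) = 1 - 4·t 1 fois. La dérivée de la vitesse donne l'accélération: a(t) = -4. De l'équation de l'accélération a(t) = -4, nous substituons t = 1 pour obtenir a = -4.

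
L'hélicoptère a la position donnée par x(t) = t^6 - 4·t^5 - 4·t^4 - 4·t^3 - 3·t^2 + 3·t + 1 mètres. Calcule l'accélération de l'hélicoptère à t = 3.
Nous devons dériver notre équation de la position x(t) = t^6 - 4·t^5 - 4·t^4 - 4·t^3 - 3·t^2 + 3·t + 1 2 fois. La dérivée de la position donne la vitesse: v(t) = 6·t^5 - 20·t^4 - 16·t^3 - 12·t^2 - 6·t + 3. En prenant d/dt de v(t), nous trouvons a(t) = 30·t^4 - 80·t^3 - 48·t^2 - 24·t - 6. Nous avons l'accélération a(t) = 30·t^4 - 80·t^3 - 48·t^2 - 24·t - 6. En substituant t = 3: a(3) = -240.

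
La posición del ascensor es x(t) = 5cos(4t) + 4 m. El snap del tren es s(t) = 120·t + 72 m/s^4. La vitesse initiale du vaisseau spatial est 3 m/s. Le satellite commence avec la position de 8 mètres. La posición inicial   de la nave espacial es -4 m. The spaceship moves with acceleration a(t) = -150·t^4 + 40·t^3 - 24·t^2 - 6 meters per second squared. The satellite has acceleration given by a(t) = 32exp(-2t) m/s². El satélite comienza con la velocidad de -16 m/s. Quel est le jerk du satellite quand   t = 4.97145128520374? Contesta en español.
Partiendo de la aceleración a(t) = 32·exp(-2·t), tomamos 1 derivada. La derivada de la aceleración da la sacudida: j(t) = -64·exp(-2·t). Tenemos la sacudida j(t) = -64·exp(-2·t). Sustituyendo t = 4.97145128520374: j(4.97145128520374) = -0.00307632527433190.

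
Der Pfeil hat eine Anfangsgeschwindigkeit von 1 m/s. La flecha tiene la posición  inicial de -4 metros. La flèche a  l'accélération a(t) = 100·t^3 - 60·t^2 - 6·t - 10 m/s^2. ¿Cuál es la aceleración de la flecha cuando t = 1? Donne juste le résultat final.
En t = 1, a = 24.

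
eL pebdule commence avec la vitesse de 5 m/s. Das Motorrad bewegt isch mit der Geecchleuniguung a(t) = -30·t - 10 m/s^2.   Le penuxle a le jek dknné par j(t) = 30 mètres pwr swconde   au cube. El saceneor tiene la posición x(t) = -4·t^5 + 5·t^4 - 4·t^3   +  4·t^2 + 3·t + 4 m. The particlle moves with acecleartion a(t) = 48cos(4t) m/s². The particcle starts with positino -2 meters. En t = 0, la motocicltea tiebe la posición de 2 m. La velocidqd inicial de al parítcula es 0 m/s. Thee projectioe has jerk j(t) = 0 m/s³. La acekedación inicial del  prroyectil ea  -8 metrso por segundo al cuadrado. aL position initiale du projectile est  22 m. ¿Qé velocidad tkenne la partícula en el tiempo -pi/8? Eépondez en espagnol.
Partiendo de la aceleración a(t) = 48·cos(4·t), tomamos 1 integral. La antiderivada de la aceleración es la velocidad. Usando v(0) = 0, obtenemos v(t) = 12·sin(4·t). De la ecuación de la velocidad v(t) = 12·sin(4·t), sustituimos t = -pi/8 para obtener v = -12.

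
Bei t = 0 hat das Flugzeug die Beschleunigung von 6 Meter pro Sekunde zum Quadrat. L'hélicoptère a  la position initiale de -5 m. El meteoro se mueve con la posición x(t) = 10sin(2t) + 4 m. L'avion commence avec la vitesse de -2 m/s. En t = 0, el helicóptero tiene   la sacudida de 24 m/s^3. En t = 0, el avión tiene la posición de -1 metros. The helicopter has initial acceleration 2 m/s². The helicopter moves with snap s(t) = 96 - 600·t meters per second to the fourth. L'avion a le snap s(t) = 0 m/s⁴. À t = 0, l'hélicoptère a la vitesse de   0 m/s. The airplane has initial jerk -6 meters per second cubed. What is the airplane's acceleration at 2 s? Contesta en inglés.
To find the answer, we compute 2 integrals of s(t) = 0. The antiderivative of snap is jerk. Using j(0) = -6, we get j(t) = -6. The antiderivative of jerk is acceleration. Using a(0) = 6, we get a(t) = 6 - 6·t. From the given acceleration equation a(t) = 6 - 6·t, we substitute t = 2 to get a = -6.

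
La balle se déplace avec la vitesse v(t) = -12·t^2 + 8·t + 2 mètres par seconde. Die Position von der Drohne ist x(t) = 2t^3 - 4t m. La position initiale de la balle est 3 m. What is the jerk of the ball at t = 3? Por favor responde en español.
Partiendo de la velocidad v(t) = -12·t^2 + 8·t + 2, tomamos 2 derivadas. Tomando d/dt de v(t), encontramos a(t) = 8 - 24·t. Tomando d/dt de a(t), encontramos j(t) = -24. Usando j(t) = -24 y sustituyendo t = 3, encontramos j = -24.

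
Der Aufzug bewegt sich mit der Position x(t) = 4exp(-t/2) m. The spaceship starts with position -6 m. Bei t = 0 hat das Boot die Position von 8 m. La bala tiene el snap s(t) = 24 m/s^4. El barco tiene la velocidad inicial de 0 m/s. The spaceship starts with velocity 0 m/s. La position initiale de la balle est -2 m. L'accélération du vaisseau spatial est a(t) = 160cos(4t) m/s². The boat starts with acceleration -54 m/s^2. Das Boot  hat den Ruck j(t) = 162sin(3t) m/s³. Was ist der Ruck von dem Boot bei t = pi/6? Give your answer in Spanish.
Usando j(t) = 162·sin(3·t) y sustituyendo t = pi/6, encontramos j = 162.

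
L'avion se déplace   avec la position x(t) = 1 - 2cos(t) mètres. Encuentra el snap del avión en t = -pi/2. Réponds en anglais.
Starting from position x(t) = 1 - 2·cos(t), we take 4 derivatives. Differentiating position, we get velocity: v(t) = 2·sin(t). Taking d/dt of v(t), we find a(t) = 2·cos(t). The derivative of acceleration gives jerk: j(t) = -2·sin(t). The derivative of jerk gives snap: s(t) = -2·cos(t). We have snap s(t) = -2·cos(t). Substituting t = -pi/2: s(-pi/2) = 0.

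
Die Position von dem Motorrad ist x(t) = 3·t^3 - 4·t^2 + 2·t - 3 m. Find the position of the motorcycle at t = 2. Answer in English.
Using x(t) = 3·t^3 - 4·t^2 + 2·t - 3 and substituting t = 2, we find x = 9.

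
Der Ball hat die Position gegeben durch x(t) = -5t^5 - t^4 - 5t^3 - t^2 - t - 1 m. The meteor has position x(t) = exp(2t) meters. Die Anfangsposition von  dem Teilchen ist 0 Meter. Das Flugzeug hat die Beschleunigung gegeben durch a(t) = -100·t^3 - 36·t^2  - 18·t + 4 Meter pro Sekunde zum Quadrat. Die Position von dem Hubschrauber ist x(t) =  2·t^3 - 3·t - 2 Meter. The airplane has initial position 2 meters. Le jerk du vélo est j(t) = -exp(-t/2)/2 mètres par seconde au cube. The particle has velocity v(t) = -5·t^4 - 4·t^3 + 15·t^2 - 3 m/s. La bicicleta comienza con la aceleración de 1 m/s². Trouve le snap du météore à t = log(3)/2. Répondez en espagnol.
Debemos derivar nuestra ecuación de la posición x(t) = exp(2·t) 4 veces. La derivada de la posición da la velocidad: v(t) = 2·exp(2·t). Derivando la velocidad, obtenemos la aceleración: a(t) = 4·exp(2·t). Derivando la aceleración, obtenemos la sacudida: j(t) = 8·exp(2·t). Tomando d/dt de j(t), encontramos s(t) = 16·exp(2·t). De la ecuación del snap s(t) = 16·exp(2·t), sustituimos t = log(3)/2 para obtener s = 48.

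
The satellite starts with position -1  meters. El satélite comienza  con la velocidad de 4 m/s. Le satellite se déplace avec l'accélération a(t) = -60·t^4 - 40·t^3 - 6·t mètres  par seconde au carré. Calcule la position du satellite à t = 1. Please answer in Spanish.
Para resolver esto, necesitamos tomar 2 antiderivadas de nuestra ecuación de la aceleración a(t) = -60·t^4 - 40·t^3 - 6·t. Tomando ∫a(t)dt y aplicando v(0) = 4, encontramos v(t) = -12·t^5 - 10·t^4 - 3·t^2 + 4. La antiderivada de la velocidad es la posición. Usando x(0) = -1, obtenemos x(t) = -2·t^6 - 2·t^5 - t^3 + 4·t - 1. Tenemos la posición x(t) = -2·t^6 - 2·t^5 - t^3 + 4·t - 1. Sustituyendo t = 1: x(1) = -2.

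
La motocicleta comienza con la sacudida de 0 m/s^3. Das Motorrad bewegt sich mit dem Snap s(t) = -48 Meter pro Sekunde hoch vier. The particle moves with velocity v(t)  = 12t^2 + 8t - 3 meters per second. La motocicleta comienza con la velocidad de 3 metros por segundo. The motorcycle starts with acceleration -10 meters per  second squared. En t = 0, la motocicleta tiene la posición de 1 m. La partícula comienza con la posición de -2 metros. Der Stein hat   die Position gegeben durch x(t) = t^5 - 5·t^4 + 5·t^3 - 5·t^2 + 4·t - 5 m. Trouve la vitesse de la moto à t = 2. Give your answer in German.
Wir müssen das Integral unserer Gleichung für den Snap s(t) = -48 3-mal finden. Das Integral von dem Snap, mit j(0) = 0, ergibt den Ruck: j(t) = -48·t. Durch Integration von dem Ruck und Verwendung der Anfangsbedingung a(0) = -10, erhalten wir a(t) = -24·t^2 - 10. Mit ∫a(t)dt und Anwendung von v(0) = 3, finden wir v(t) = -8·t^3 - 10·t + 3. Aus der Gleichung für die Geschwindigkeit v(t) = -8·t^3 - 10·t + 3, setzen wir t = 2 ein und erhalten v = -81.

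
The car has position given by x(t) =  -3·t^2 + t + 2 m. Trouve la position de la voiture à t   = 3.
De l'équation de la position x(t) = -3·t^2 + t + 2, nous substituons t = 3 pour obtenir x = -22.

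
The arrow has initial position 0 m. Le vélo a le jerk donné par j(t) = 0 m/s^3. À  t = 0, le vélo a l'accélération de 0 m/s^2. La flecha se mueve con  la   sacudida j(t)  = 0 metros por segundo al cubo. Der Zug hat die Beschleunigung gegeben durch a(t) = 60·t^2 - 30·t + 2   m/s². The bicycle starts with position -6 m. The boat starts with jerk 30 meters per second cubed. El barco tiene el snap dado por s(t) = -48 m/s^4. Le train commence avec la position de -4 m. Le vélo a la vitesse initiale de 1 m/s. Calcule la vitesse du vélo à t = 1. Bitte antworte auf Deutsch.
Wir müssen die Stammfunktion unserer Gleichung für den Ruck j(t) = 0 2-mal finden. Mit ∫j(t)dt und Anwendung von a(0) = 0, finden wir a(t) = 0. Durch Integration von der Beschleunigung und Verwendung der Anfangsbedingung v(0) = 1, erhalten wir v(t) = 1. Aus der Gleichung für die Geschwindigkeit v(t) = 1, setzen wir t = 1 ein und erhalten v = 1.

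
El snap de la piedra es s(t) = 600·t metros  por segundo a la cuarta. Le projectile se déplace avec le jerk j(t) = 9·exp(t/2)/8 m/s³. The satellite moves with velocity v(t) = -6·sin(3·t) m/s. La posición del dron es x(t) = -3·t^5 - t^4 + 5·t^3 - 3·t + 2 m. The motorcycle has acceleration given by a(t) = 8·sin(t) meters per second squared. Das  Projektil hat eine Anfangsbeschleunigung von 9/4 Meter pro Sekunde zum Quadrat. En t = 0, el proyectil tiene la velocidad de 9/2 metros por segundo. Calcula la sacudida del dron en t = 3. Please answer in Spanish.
Debemos derivar nuestra ecuación de la posición x(t) = -3·t^5 - t^4 + 5·t^3 - 3·t + 2 3 veces. Derivando la posición, obtenemos la velocidad: v(t) = -15·t^4 - 4·t^3 + 15·t^2 - 3. Tomando d/dt de v(t), encontramos a(t) = -60·t^3 - 12·t^2 + 30·t. Derivando la aceleración, obtenemos la sacudida: j(t) = -180·t^2 - 24·t + 30. De la ecuación de la sacudida j(t) = -180·t^2 - 24·t + 30, sustituimos t = 3 para obtener j = -1662.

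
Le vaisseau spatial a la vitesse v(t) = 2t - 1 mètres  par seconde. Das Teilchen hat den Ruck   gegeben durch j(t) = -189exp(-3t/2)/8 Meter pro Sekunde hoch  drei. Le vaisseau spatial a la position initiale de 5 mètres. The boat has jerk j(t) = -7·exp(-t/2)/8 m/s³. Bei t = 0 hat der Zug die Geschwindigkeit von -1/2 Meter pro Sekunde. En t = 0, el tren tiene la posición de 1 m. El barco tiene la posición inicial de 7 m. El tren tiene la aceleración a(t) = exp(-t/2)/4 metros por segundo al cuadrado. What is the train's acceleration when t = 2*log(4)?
Using a(t) = exp(-t/2)/4 and substituting t = 2*log(4), we find a = 1/16.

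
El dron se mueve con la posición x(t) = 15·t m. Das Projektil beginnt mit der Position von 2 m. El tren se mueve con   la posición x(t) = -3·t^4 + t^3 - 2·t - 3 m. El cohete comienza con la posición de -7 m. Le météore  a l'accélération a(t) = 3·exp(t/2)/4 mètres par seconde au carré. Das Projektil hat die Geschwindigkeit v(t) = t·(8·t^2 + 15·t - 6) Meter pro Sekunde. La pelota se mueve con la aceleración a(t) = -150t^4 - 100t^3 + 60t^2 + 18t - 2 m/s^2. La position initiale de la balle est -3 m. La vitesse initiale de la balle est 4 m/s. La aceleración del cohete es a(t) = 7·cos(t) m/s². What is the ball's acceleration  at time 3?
Using a(t) = -150·t^4 - 100·t^3 + 60·t^2 + 18·t - 2 and substituting t = 3, we find a = -14258.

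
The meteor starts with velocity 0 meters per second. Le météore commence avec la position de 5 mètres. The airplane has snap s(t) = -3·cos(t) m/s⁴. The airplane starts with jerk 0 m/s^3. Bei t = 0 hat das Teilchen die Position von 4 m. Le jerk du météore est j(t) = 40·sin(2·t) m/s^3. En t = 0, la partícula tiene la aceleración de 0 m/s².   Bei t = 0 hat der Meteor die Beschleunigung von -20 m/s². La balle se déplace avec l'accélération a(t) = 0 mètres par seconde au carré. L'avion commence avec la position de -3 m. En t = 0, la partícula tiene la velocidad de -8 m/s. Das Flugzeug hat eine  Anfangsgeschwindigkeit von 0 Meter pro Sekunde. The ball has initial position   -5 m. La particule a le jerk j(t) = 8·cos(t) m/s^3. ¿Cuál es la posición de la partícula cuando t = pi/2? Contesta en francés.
Nous devons intégrer notre équation du jerk j(t) = 8·cos(t) 3 fois. En prenant ∫j(t)dt et en appliquant a(0) = 0, nous trouvons a(t) = 8·sin(t). L'intégrale de l'accélération est la vitesse. En utilisant v(0) = -8, nous obtenons v(t) = -8·cos(t). En prenant ∫v(t)dt et en appliquant x(0) = 4, nous trouvons x(t) = 4 - 8·sin(t). De l'équation de la position x(t) = 4 - 8·sin(t), nous substituons t = pi/2 pour obtenir x = -4.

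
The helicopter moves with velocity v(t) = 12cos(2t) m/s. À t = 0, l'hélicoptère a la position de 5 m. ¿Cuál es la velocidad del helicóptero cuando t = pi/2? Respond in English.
We have velocity v(t) = 12·cos(2·t). Substituting t = pi/2: v(pi/2) = -12.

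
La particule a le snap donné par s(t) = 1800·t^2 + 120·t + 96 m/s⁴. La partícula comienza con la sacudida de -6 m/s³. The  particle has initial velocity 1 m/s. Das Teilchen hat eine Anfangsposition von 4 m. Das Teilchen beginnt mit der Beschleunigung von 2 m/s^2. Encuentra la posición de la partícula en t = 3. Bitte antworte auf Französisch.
Nous devons intégrer notre équation du snap s(t) = 1800·t^2 + 120·t + 96 4 fois. La primitive du snap est le jerk. En utilisant j(0) = -6, nous obtenons j(t) = 600·t^3 + 60·t^2 + 96·t - 6. En prenant ∫j(t)dt et en appliquant a(0) = 2, nous trouvons a(t) = 150·t^4 + 20·t^3 + 48·t^2 - 6·t + 2. L'intégrale de l'accélération est la vitesse. En utilisant v(0) = 1, nous obtenons v(t) = 30·t^5 + 5·t^4 + 16·t^3 - 3·t^2 + 2·t + 1. L'intégrale de la vitesse, avec x(0) = 4, donne la position: x(t) = 5·t^6 + t^5 + 4·t^4 - t^3 + t^2 + t + 4. De l'équation de la position x(t) = 5·t^6 + t^5 + 4·t^4 - t^3 + t^2 + t + 4, nous substituons t = 3 pour obtenir x = 4201.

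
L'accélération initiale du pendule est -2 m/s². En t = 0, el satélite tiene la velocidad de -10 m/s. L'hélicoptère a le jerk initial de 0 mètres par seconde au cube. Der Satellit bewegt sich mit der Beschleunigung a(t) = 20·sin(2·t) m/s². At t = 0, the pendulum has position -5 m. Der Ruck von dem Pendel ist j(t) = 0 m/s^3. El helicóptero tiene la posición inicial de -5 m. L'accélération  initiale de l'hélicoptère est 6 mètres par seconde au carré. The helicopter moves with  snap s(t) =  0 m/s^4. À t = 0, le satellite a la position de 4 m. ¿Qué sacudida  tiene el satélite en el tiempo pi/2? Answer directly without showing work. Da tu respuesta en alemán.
Der Ruck bei t = pi/2 ist j = -40.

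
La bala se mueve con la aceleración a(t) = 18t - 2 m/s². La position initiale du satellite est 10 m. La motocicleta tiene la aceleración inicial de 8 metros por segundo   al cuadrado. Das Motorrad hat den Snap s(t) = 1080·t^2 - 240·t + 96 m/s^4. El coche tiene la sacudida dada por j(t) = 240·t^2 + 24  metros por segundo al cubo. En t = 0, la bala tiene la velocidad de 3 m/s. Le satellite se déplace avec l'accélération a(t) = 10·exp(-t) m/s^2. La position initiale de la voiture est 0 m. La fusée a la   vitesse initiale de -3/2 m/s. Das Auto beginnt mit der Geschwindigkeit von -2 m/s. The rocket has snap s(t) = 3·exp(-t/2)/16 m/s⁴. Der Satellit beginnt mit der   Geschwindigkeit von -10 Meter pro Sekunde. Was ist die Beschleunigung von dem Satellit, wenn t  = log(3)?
Mit a(t) = 10·exp(-t) und Einsetzen von t = log(3), finden wir a = 10/3.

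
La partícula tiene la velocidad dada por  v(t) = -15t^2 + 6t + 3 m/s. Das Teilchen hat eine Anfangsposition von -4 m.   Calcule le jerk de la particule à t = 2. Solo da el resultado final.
À t = 2, j = -30.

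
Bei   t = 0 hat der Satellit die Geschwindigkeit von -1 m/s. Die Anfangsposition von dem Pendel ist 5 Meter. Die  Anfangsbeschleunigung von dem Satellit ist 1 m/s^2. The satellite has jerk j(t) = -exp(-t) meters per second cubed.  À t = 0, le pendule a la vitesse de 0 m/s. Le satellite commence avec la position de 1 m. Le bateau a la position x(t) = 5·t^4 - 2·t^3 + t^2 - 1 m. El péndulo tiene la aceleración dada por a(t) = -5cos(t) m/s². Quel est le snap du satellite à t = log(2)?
Nous devons dériver notre équation du jerk j(t) = -exp(-t) 1 fois. En dérivant le jerk, nous obtenons le snap: s(t) = exp(-t). Nous avons le snap s(t) = exp(-t). En substituant t = log(2): s(log(2)) = 1/2.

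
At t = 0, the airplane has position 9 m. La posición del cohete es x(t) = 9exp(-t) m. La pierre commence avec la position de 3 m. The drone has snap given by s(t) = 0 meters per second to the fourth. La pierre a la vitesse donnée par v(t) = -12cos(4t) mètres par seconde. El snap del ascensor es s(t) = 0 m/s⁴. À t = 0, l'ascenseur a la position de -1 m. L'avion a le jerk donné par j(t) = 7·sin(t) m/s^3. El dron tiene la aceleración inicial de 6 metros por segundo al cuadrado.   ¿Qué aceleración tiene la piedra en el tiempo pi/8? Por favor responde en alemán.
Wir müssen unsere Gleichung für die Geschwindigkeit v(t) = -12·cos(4·t) 1-mal ableiten. Die Ableitung von der Geschwindigkeit ergibt die Beschleunigung: a(t) = 48·sin(4·t). Mit a(t) = 48·sin(4·t) und Einsetzen von t = pi/8, finden wir a = 48.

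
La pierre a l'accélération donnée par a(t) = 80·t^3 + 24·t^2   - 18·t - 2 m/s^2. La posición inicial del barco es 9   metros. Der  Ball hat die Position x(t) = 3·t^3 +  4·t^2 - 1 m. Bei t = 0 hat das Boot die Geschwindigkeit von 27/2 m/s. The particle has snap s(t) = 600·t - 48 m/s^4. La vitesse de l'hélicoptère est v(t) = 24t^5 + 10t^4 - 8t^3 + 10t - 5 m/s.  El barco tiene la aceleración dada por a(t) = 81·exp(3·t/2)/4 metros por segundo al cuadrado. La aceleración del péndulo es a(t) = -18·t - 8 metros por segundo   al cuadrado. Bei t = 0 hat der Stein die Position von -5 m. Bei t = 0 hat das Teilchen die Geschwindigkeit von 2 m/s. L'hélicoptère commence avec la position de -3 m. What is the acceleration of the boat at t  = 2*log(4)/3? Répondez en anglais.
From the given acceleration equation a(t) = 81·exp(3·t/2)/4, we substitute t = 2*log(4)/3 to get a = 81.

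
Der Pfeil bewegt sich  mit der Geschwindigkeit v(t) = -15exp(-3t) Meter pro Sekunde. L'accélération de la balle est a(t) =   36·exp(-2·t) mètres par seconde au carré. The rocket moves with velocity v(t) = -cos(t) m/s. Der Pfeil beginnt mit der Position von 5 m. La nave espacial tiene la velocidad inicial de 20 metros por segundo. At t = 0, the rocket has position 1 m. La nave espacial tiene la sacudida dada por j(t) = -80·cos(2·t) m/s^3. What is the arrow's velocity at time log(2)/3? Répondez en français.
Nous avons la vitesse v(t) = -15·exp(-3·t). En substituant t = log(2)/3: v(log(2)/3) = -15/2.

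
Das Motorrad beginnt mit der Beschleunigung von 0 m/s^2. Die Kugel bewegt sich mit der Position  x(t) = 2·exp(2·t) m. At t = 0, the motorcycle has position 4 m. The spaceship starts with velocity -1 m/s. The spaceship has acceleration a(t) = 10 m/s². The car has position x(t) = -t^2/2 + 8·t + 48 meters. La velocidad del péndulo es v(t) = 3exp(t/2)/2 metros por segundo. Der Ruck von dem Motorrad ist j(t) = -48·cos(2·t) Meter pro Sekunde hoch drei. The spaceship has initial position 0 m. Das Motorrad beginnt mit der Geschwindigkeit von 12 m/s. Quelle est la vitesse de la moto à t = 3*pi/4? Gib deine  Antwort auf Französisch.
Pour résoudre ceci, nous devons prendre 2 intégrales de notre équation du jerk j(t) = -48·cos(2·t). En prenant ∫j(t)dt et en appliquant a(0) = 0, nous trouvons a(t) = -24·sin(2·t). L'intégrale de l'accélération, avec v(0) = 12, donne la vitesse: v(t) = 12·cos(2·t). En utilisant v(t) = 12·cos(2·t) et en substituant t = 3*pi/4, nous trouvons v = 0.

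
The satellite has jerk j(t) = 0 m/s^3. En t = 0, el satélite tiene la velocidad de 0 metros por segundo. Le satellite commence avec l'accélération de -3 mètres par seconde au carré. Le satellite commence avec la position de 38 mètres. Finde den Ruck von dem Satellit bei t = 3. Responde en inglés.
From the given jerk equation j(t) = 0, we substitute t = 3 to get j = 0.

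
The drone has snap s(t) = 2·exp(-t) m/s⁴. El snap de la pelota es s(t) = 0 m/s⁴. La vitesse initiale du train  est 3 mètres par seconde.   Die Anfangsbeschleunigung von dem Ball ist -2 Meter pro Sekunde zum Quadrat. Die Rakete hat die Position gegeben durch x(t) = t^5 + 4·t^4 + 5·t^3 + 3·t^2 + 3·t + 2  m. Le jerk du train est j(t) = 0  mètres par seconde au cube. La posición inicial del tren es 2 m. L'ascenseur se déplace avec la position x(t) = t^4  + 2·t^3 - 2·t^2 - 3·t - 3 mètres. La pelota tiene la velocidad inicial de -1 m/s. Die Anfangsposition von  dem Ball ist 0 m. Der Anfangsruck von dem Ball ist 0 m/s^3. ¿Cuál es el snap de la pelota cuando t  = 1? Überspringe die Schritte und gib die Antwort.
El snap en t = 1 es s = 0.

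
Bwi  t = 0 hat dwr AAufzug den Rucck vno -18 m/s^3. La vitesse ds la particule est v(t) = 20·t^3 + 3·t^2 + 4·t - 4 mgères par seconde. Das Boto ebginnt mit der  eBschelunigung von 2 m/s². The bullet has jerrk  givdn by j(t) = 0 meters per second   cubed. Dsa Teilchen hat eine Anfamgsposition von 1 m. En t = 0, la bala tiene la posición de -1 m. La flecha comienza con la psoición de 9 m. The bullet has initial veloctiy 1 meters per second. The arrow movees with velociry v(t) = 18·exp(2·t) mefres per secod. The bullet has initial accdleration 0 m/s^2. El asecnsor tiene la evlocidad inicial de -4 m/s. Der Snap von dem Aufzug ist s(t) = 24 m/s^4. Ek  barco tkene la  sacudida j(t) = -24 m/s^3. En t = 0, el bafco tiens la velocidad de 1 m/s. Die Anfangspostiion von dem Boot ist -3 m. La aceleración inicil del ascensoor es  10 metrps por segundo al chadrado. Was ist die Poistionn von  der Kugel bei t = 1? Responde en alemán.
Um dies zu lösen, müssen wir 3 Stammfunktionen unserer Gleichung für den Ruck j(t) = 0 finden. Die Stammfunktion von dem Ruck, mit a(0) = 0, ergibt die Beschleunigung: a(t) = 0. Die Stammfunktion von der Beschleunigung ist die Geschwindigkeit. Mit v(0) = 1 erhalten wir v(t) = 1. Durch Integration von der Geschwindigkeit und Verwendung der Anfangsbedingung x(0) = -1, erhalten wir x(t) = t - 1. Wir haben die Position x(t) = t - 1. Durch Einsetzen von t = 1: x(1) = 0.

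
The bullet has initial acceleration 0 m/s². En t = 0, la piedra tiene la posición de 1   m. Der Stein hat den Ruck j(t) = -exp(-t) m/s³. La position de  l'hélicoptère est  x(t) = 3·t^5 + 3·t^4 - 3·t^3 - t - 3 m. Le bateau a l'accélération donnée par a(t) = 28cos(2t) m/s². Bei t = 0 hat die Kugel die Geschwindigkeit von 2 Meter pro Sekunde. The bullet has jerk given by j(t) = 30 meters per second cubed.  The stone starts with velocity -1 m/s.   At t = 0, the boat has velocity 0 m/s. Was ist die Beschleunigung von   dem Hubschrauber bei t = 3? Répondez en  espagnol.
Debemos derivar nuestra ecuación de la posición x(t) = 3·t^5 + 3·t^4 - 3·t^3 - t - 3 2 veces. La derivada de la posición da la velocidad: v(t) = 15·t^4 + 12·t^3 - 9·t^2 - 1. Derivando la velocidad, obtenemos la aceleración: a(t) = 60·t^3 + 36·t^2 - 18·t. Usando a(t) = 60·t^3 + 36·t^2 - 18·t y sustituyendo t = 3, encontramos a = 1890.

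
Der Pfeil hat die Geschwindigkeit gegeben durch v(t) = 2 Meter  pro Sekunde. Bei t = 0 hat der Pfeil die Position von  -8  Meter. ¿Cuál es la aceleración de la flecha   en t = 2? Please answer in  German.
Ausgehend von der Geschwindigkeit v(t) = 2, nehmen wir 1 Ableitung. Mit d/dt von v(t) finden wir a(t) = 0. Wir haben die Beschleunigung a(t) = 0. Durch Einsetzen von t = 2: a(2) = 0.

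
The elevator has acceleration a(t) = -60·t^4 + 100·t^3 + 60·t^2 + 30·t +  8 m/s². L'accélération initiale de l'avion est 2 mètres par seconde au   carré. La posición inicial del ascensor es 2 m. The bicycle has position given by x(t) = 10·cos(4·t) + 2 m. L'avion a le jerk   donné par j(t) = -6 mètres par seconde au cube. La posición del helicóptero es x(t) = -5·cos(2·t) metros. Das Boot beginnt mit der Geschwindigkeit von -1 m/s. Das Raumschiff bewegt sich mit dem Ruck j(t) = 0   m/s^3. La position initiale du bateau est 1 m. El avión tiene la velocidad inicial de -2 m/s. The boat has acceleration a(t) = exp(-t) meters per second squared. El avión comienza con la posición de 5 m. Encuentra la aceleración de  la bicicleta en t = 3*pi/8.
Partiendo de la posición x(t) = 10·cos(4·t) + 2, tomamos 2 derivadas. Tomando d/dt de x(t), encontramos v(t) = -40·sin(4·t). Tomando d/dt de v(t), encontramos a(t) = -160·cos(4·t). Tenemos la aceleración a(t) = -160·cos(4·t). Sustituyendo t = 3*pi/8: a(3*pi/8) = 0.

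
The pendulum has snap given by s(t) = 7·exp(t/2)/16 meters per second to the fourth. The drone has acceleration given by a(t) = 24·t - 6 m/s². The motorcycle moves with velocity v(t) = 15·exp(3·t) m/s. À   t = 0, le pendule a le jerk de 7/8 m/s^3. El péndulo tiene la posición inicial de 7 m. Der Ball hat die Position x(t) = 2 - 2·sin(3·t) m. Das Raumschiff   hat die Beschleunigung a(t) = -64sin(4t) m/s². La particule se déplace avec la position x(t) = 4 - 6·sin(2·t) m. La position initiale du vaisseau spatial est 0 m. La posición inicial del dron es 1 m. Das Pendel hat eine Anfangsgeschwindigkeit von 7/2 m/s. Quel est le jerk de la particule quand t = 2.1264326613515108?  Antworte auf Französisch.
Nous devons dériver notre équation de la position x(t) = 4 - 6·sin(2·t) 3 fois. En prenant d/dt de x(t), nous trouvons v(t) = -12·cos(2·t). En dérivant la vitesse, nous obtenons l'accélération: a(t) = 24·sin(2·t). En prenant d/dt de a(t), nous trouvons j(t) = 48·cos(2·t). En utilisant j(t) = 48·cos(2·t) et en substituant t = 2.1264326613515108, nous trouvons j = -21.2890189867817.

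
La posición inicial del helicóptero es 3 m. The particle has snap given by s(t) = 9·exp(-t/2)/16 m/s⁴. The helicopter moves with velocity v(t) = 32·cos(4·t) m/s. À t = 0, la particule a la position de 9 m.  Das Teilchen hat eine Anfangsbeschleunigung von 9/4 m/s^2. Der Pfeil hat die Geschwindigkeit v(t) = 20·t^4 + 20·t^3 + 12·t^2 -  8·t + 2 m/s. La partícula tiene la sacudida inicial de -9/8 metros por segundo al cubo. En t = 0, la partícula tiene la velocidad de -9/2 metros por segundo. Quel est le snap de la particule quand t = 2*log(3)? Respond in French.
De l'équation du snap s(t) = 9·exp(-t/2)/16, nous substituons t = 2*log(3) pour obtenir s = 3/16.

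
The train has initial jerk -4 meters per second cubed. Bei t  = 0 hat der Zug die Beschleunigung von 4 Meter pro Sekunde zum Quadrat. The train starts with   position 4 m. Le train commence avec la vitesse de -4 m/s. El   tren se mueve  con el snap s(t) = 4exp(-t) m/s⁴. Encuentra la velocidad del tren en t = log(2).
Para resolver esto, necesitamos tomar 3 antiderivadas de nuestra ecuación del snap s(t) = 4·exp(-t). Integrando el snap y usando la condición inicial j(0) = -4, obtenemos j(t) = -4·exp(-t). Tomando ∫j(t)dt y aplicando a(0) = 4, encontramos a(t) = 4·exp(-t). La antiderivada de la aceleración, con v(0) = -4, da la velocidad: v(t) = -4·exp(-t). Usando v(t) = -4·exp(-t) y sustituyendo t = log(2), encontramos v = -2.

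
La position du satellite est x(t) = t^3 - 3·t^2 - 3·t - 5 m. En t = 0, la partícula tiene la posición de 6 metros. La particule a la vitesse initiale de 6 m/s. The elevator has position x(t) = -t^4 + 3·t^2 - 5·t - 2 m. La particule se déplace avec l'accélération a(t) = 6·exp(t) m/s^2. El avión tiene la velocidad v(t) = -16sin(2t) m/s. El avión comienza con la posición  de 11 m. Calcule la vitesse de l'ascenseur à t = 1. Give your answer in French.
Nous devons dériver notre équation de la position x(t) = -t^4 + 3·t^2 - 5·t - 2 1 fois. La dérivée de la position donne la vitesse: v(t) = -4·t^3 + 6·t - 5. Nous avons la vitesse v(t) = -4·t^3 + 6·t - 5. En substituant t = 1: v(1) = -3.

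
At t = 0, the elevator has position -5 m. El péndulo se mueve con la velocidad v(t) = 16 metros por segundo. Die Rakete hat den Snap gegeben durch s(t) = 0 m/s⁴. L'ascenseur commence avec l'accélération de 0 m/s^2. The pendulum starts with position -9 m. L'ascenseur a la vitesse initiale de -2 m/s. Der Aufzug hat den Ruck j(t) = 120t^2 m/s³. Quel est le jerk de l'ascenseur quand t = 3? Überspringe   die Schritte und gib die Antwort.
À t = 3, j = 1080.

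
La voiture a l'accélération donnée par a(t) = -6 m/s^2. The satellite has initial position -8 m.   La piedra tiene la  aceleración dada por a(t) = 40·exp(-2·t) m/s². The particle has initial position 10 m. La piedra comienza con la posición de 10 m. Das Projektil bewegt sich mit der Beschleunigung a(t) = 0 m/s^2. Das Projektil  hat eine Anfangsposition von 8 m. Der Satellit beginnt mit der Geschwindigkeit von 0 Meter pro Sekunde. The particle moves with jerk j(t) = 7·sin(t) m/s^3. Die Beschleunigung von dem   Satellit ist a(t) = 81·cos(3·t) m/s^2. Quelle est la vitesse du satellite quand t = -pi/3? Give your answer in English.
We need to integrate our acceleration equation a(t) = 81·cos(3·t) 1 time. Taking ∫a(t)dt and applying v(0) = 0, we find v(t) = 27·sin(3·t). From the given velocity equation v(t) = 27·sin(3·t), we substitute t = -pi/3 to get v = 0.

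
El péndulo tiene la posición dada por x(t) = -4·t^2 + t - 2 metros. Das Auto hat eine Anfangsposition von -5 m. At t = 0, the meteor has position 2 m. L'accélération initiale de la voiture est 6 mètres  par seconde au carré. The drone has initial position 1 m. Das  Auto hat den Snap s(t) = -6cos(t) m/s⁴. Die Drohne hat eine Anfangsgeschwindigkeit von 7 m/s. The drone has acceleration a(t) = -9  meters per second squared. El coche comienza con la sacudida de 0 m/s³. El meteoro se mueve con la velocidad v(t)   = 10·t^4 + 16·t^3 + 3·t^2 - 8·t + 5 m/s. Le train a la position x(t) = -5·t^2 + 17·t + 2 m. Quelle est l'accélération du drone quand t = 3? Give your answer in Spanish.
De la ecuación de la aceleración a(t) = -9, sustituimos t = 3 para obtener a = -9.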